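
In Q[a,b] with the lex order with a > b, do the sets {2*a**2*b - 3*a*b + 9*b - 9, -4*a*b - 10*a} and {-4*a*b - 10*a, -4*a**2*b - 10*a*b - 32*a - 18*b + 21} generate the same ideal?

No, the ideals differ.

Equality of ideals is decidable: compute both reduced Gröbner bases (unique for the ordering) and check whether they agree.
Buchberger on the first generating set:
f_1 = 2*a**2*b - 3*a*b + 9*b - 9, LT = a**2*b.
f_2 = -4*a*b - 10*a, LT = a*b.

S(f_1,f_2): lcm = a**2*b. S = -5/2*a**2 - 3/2*a*b + 9/2*b - 9/2.
  leading term a**2: no divisor's leading term divides it; move -5/2*a**2 to the remainder.
  leading term a*b: subtract (3/8)·f_2 from -3/2*a*b + 9/2*b - 9/2 → 15/4*a + 9/2*b - 9/2
  leading term a: no divisor's leading term divides it; move 15/4*a to the remainder.
  leading term b: no divisor's leading term divides it; move 9/2*b to the remainder.
  leading term 1: no divisor's leading term divides it; move -9/2 to the remainder.
  remainder -5/2*a**2 + 15/4*a + 9/2*b - 9/2 ≠ 0; add g_3 = -5/2*a**2 + 15/4*a + 9/2*b - 9/2 to the basis.

S(f_1,g_3): lcm = a**2*b. S = 9/5*b**2 + 27/10*b - 9/2.
  leading term b**2: no divisor's leading term divides it; move 9/5*b**2 to the remainder.
  leading term b: no divisor's leading term divides it; move 27/10*b to the remainder.
  leading term 1: no divisor's leading term divides it; move -9/2 to the remainder.
  remainder 9/5*b**2 + 27/10*b - 9/2 ≠ 0; add g_4 = 9/5*b**2 + 27/10*b - 9/2 to the basis.

S(f_2,g_3): lcm = a**2*b. S = 5/2*a**2 + 3/2*a*b + 9/5*b**2 - 9/5*b.
  leading term a**2: subtract (-1)·g_3 from 5/2*a**2 + 3/2*a*b + 9/5*b**2 - 9/5*b → 3/2*a*b + 15/4*a + 9/5*b**2 + 27/10*b - 9/2
  leading term a*b: subtract (-3/8)·f_2 from 3/2*a*b + 15/4*a + 9/5*b**2 + 27/10*b - 9/2 → 9/5*b**2 + 27/10*b - 9/2
  leading term b**2: subtract (1)·g_4 from 9/5*b**2 + 27/10*b - 9/2 → 0
  remainder 0.

S(f_1,g_4): lcm = a**2*b**2. S = -3/2*a**2*b + 5/2*a**2 - 3/2*a*b**2 + 9/2*b**2 - 9/2*b.
  leading term a**2*b: subtract (-3/4)·f_1 from -3/2*a**2*b + 5/2*a**2 - 3/2*a*b**2 + 9/2*b**2 - 9/2*b → 5/2*a**2 - 3/2*a*b**2 - 9/4*a*b + 9/2*b**2 + 9/4*b - 27/4
  leading term a**2: subtract (-1)·g_3 from 5/2*a**2 - 3/2*a*b**2 - 9/4*a*b + 9/2*b**2 + 9/4*b - 27/4 → -3/2*a*b**2 - 9/4*a*b + 15/4*a + 9/2*b**2 + 27/4*b - 45/4
  leading term a*b**2: subtract (3/8*b)·f_2 from -3/2*a*b**2 - 9/4*a*b + 15/4*a + 9/2*b**2 + 27/4*b - 45/4 → 3/2*a*b + 15/4*a + 9/2*b**2 + 27/4*b - 45/4
  leading term a*b: subtract (-3/8)·f_2 from 3/2*a*b + 15/4*a + 9/2*b**2 + 27/4*b - 45/4 → 9/2*b**2 + 27/4*b - 45/4
  leading term b**2: subtract (5/2)·g_4 from 9/2*b**2 + 27/4*b - 45/4 → 0
  remainder 0.

S(f_2,g_4): lcm = a*b**2. S = a*b + 5/2*a.
  leading term a*b: subtract (-1/4)·f_2 from a*b + 5/2*a → 0
  remainder 0.

S(g_3,g_4): leading monomials are coprime, so the S-polynomial reduces to 0 (Buchberger's first criterion).
Every S-polynomial of the final basis reduces to 0, so we have a Gröbner basis.
Inter-reduce: drop elements whose leading term is divisible by another's, tail-reduce, and make monic.
Reduced Gröbner basis: {a**2 - 3/2*a - 9/5*b + 9/5, a*b + 5/2*a, b**2 + 3/2*b - 5/2}.

Buchberger on the second generating set:
h_1 = -4*a*b - 10*a, LT = a*b.
h_2 = -4*a**2*b - 10*a*b - 32*a - 18*b + 21, LT = a**2*b.

S(h_1,h_2): lcm = a**2*b. S = 5/2*a**2 - 5/2*a*b - 8*a - 9/2*b + 21/4.
  leading term a**2: no divisor's leading term divides it; move 5/2*a**2 to the remainder.
  leading term a*b: subtract (5/8)·h_1 from -5/2*a*b - 8*a - 9/2*b + 21/4 → -7/4*a - 9/2*b + 21/4
  leading term a: no divisor's leading term divides it; move -7/4*a to the remainder.
  leading term b: no divisor's leading term divides it; move -9/2*b to the remainder.
  leading term 1: no divisor's leading term divides it; move 21/4 to the remainder.
  remainder 5/2*a**2 - 7/4*a - 9/2*b + 21/4 ≠ 0; add k_3 = 5/2*a**2 - 7/4*a - 9/2*b + 21/4 to the basis.

S(h_1,k_3): lcm = a**2*b. S = 5/2*a**2 + 7/10*a*b + 9/5*b**2 - 21/10*b.
  leading term a**2: subtract (1)·k_3 from 5/2*a**2 + 7/10*a*b + 9/5*b**2 - 21/10*b → 7/10*a*b + 7/4*a + 9/5*b**2 + 12/5*b - 21/4
  leading term a*b: subtract (-7/40)·h_1 from 7/10*a*b + 7/4*a + 9/5*b**2 + 12/5*b - 21/4 → 9/5*b**2 + 12/5*b - 21/4
  leading term b**2: no divisor's leading term divides it; move 9/5*b**2 to the remainder.
  leading term b: no divisor's leading term divides it; move 12/5*b to the remainder.
  leading term 1: no divisor's leading term divides it; move -21/4 to the remainder.
  remainder 9/5*b**2 + 12/5*b - 21/4 ≠ 0; add k_4 = 9/5*b**2 + 12/5*b - 21/4 to the basis.

S(h_2,k_3): lcm = a**2*b. S = 16/5*a*b + 8*a + 9/5*b**2 + 12/5*b - 21/4.
  leading term a*b: subtract (-4/5)·h_1 from 16/5*a*b + 8*a + 9/5*b**2 + 12/5*b - 21/4 → 9/5*b**2 + 12/5*b - 21/4
  leading term b**2: subtract (1)·k_4 from 9/5*b**2 + 12/5*b - 21/4 → 0
  remainder 0.

S(h_1,k_4): lcm = a*b**2. S = 7/6*a*b + 35/12*a.
  leading term a*b: subtract (-7/24)·h_1 from 7/6*a*b + 35/12*a → 0
  remainder 0.

S(h_2,k_4): lcm = a**2*b**2. S = -4/3*a**2*b + 35/12*a**2 + 5/2*a*b**2 + 8*a*b + 9/2*b**2 - 21/4*b.
  leading term a**2*b: subtract (1/3*a)·h_1 from -4/3*a**2*b + 35/12*a**2 + 5/2*a*b**2 + 8*a*b + 9/2*b**2 - 21/4*b → 25/4*a**2 + 5/2*a*b**2 + 8*a*b + 9/2*b**2 - 21/4*b
  leading term a**2: subtract (5/2)·k_3 from 25/4*a**2 + 5/2*a*b**2 + 8*a*b + 9/2*b**2 - 21/4*b → 5/2*a*b**2 + 8*a*b + 35/8*a + 9/2*b**2 + 6*b - 105/8
  leading term a*b**2: subtract (-5/8*b)·h_1 from 5/2*a*b**2 + 8*a*b + 35/8*a + 9/2*b**2 + 6*b - 105/8 → 7/4*a*b + 35/8*a + 9/2*b**2 + 6*b - 105/8
  leading term a*b: subtract (-7/16)·h_1 from 7/4*a*b + 35/8*a + 9/2*b**2 + 6*b - 105/8 → 9/2*b**2 + 6*b - 105/8
  leading term b**2: subtract (5/2)·k_4 from 9/2*b**2 + 6*b - 105/8 → 0
  remainder 0.

S(k_3,k_4): leading monomials are coprime, so the S-polynomial reduces to 0 (Buchberger's first criterion).
Every S-polynomial of the final basis reduces to 0, so we have a Gröbner basis.
Inter-reduce: drop elements whose leading term is divisible by another's, tail-reduce, and make monic.
Reduced Gröbner basis: {a**2 - 7/10*a - 9/5*b + 21/10, a*b + 5/2*a, b**2 + 4/3*b - 35/12}.

These differ, so the ideals are not equal.
The same test decides containment: I ⊆ J iff every generator of I reduces to 0 modulo a Gröbner basis of J.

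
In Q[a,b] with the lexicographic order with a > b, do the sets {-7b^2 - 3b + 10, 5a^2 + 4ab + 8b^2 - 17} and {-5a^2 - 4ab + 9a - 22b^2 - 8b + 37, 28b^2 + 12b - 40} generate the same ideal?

No, the ideals differ.

For a fixed monomial order, each ideal has a unique reduced Gröbner basis; comparing bases decides equality.
Buchberger on the first generating set:
f_1 = -7b^2 - 3b + 10, LT = b^2.
f_2 = 5a^2 + 4ab + 8b^2 - 17, LT = a^2.

The S-polynomials (S(f_1,f_2)) all reduce to 0 modulo the current basis, so we have a Gröbner basis.
Inter-reduce: drop elements whose leading term is divisible by another's, tail-reduce, and make monic.
Reduced Gröbner basis: {a^2 + 4/5ab - 24/35b - 39/35, b^2 + 3/7b - 10/7}.

Buchberger on the second generating set:
h_1 = -5a^2 - 4ab + 9a - 22b^2 - 8b + 37, LT = a^2.
h_2 = 28b^2 + 12b - 40, LT = b^2.

The S-polynomials (S(h_1,h_2)) all reduce to 0 modulo the current basis, so we have a Gröbner basis.
Inter-reduce: drop elements whose leading term is divisible by another's, tail-reduce, and make monic.
Reduced Gröbner basis: {a^2 + 4/5ab - 9/5a - 2/7b - 39/35, b^2 + 3/7b - 10/7}.

The bases are distinct; the ideals are different.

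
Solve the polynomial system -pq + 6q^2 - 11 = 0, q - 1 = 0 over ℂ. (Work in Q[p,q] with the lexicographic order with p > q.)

{(-5, 1)}

Compute a lex Gröbner basis by Buchberger's algorithm.
f_1 = -pq + 6q^2 - 11, LT = pq.
f_2 = q - 1, LT = q.

S(f_1,f_2): lcm = pq. S = p - 6q^2 + 11.
  leading term p: no divisor's leading term divides it; move p to the remainder.
  leading term q^2: subtract (-6q)·f_2 from -6q^2 + 11 → -6q + 11
  leading term q: subtract (-6)·f_2 from -6q + 11 → 5
  leading term 1: no divisor's leading term divides it; move 5 to the remainder.
  remainder p + 5 ≠ 0; add h_3 = p + 5 to the basis.

The other S-polynomials (S(f_1,h_3), S(f_2,h_3)) all reduce to 0 modulo the current basis, so we have a Gröbner basis.
Inter-reduce: drop elements whose leading term is divisible by another's, tail-reduce, and make monic.
Reduced Gröbner basis: {p + 5, q - 1}.

A lex Gröbner basis eliminates variables successively. Here q - 1 depends only on q, with roots {1}; lifting each root through the earlier basis elements recovers the full solutions.
  q = 1: the earlier basis element becomes p + 5 = 0, giving p = -5 — point (-5, 1).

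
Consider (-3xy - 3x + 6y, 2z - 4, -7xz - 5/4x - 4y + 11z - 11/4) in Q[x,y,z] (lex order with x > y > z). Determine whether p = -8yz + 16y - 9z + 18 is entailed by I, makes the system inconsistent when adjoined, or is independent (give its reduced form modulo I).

First compute the reduced Gröbner basis of I by Buchberger's algorithm.
f_1 = -3xy - 3x + 6y, LT = xy.
f_2 = 2z - 4, LT = z.
f_3 = -7xz - 5/4x - 4y + 11z - 11/4, LT = xz.

S(f_1,f_3): lcm = xyz. S = -5/28xy + xz - 4/7y^2 - 3/7yz - 11/28y.
  leading term xy: subtract (5/84)·f_1 from -5/28xy + xz - 4/7y^2 - 3/7yz - 11/28y → xz + 5/28x - 4/7y^2 - 3/7yz - 3/4y
  leading term xz: subtract (1/2x)·f_2 from xz + 5/28x - 4/7y^2 - 3/7yz - 3/4y → 61/28x - 4/7y^2 - 3/7yz - 3/4y
  leading term x: no divisor's leading term divides it; move 61/28x to the remainder.
  leading term y^2: no divisor's leading term divides it; move -4/7y^2 to the remainder.
  leading term yz: subtract (-3/14y)·f_2 from -3/7yz - 3/4y → -45/28y
  leading term y: no divisor's leading term divides it; move -45/28y to the remainder.
  remainder 61/28x - 4/7y^2 - 45/28y ≠ 0; add h_4 = 61/28x - 4/7y^2 - 45/28y to the basis.

S(f_2,f_3): lcm = xz. S = -61/28x - 4/7y + 11/7z - 11/28.
  leading term x: subtract (-1)·h_4 from -61/28x - 4/7y + 11/7z - 11/28 → -4/7y^2 - 61/28y + 11/7z - 11/28
  leading term y^2: no divisor's leading term divides it; move -4/7y^2 to the remainder.
  leading term y: no divisor's leading term divides it; move -61/28y to the remainder.
  leading term z: subtract (11/14)·f_2 from 11/7z - 11/28 → 11/4
  leading term 1: no divisor's leading term divides it; move 11/4 to the remainder.
  remainder -4/7y^2 - 61/28y + 11/4 ≠ 0; add h_5 = -4/7y^2 - 61/28y + 11/4 to the basis.

The other S-polynomials (S(f_1,f_2), S(f_1,h_4), S(f_2,h_4), S(f_3,h_4), S(f_1,h_5), S(f_2,h_5), S(f_3,h_5), S(h_4,h_5)) all reduce to 0 modulo the current basis, so we have a Gröbner basis.
Inter-reduce: drop elements whose leading term is divisible by another's, tail-reduce, and make monic.
Reduced Gröbner basis: {x + 16/61y - 77/61, y^2 + 61/16y - 77/16, z - 2}.
Label its elements g_1 = x + 16/61y - 77/61, g_2 = y^2 + 61/16y - 77/16, g_3 = z - 2.

Reduce p = -8yz + 16y - 9z + 18 modulo G:
  leading term yz: subtract (-8y)·g_3 from -8yz + 16y - 9z + 18 → -9z + 18
  leading term z: subtract (-9)·g_3 from -9z + 18 → 0
  normal form = 0.
Since the normal form is 0, p ∈ I.

-8yz + 16y - 9z + 18 lies in I (it reduces to 0).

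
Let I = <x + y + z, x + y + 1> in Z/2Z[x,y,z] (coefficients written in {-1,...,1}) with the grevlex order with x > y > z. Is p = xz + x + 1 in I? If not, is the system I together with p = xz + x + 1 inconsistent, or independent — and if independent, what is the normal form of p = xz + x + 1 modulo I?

Adjoining xz + x + 1 makes the ideal the whole ring: the system is inconsistent.

First compute the reduced Gröbner basis of I by Buchberger's algorithm.
f_1 = x + y + z, LT = x.
f_2 = x + y + 1, LT = x.

S(f_1,f_2): lcm = x. S = z + 1.
  reduce S modulo (f_1, f_2):
  remainder z + 1 ≠ 0; add h_3 = z + 1 to the basis.

The other S-polynomials (S(f_1,h_3), S(f_2,h_3)) all reduce to 0 modulo the current basis, so we have a Gröbner basis.
Inter-reduce: drop elements whose leading term is divisible by another's, tail-reduce, and make monic.
Reduced Gröbner basis: {x + y + 1, z + 1}.
Label its elements g_1 = x + y + 1, g_2 = z + 1.

Reduce p = xz + x + 1 modulo G:
  leading term xz: subtract (z)·g_1 from xz + x + 1 → yz + x + z + 1
  leading term yz: subtract (y)·g_2 from yz + x + z + 1 → x + y + z + 1
  leading term x: subtract (1)·g_1 from x + y + z + 1 → z
  leading term z: subtract (1)·g_2 from z → 1
  leading term 1: no divisor's leading term divides it; move 1 to the remainder.
  normal form = 1.
The normal form is nonzero, so p ∉ I. Since p minus its normal form lies in I, I + (p) = I + (r) where r = 1; decide whether this ideal is the whole ring.
Here r = 1 is a nonzero constant, hence a unit: 1 ∈ I + (p), the Gröbner basis of I + (p) is {1}, and the enlarged system has no common solution — adjoining p is inconsistent.

Ideal membership is decidable via reduction modulo a Gröbner basis.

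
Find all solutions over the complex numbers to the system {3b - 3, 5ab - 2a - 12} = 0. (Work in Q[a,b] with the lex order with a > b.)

Compute a lex Gröbner basis by Buchberger's algorithm.
f_1 = 3b - 3, LT = b.
f_2 = 5ab - 2a - 12, LT = ab.

S(f_1,f_2): lcm = ab. S = -3/5a + 12/5.
  leading term a: no divisor's leading term divides it; move -3/5a to the remainder.
  leading term 1: no divisor's leading term divides it; move 12/5 to the remainder.
  remainder -3/5a + 12/5 ≠ 0; add h_3 = -3/5a + 12/5 to the basis.

The other S-polynomials (S(f_1,h_3), S(f_2,h_3)) all reduce to 0 modulo the current basis, so we have a Gröbner basis.
Inter-reduce: drop elements whose leading term is divisible by another's, tail-reduce, and make monic.
Reduced Gröbner basis: {a - 4, b - 1}.

Since the basis is lex-ordered, b - 1 is univariate in b. Its roots are {1}. Back-substituting each root into the other basis elements fixes the other coordinates.
  b = 1: the earlier basis element becomes a - 4 = 0, giving a = 4 — point (4, 1).
Each listed point satisfies every original equation (direct substitution).

{(4, 1)}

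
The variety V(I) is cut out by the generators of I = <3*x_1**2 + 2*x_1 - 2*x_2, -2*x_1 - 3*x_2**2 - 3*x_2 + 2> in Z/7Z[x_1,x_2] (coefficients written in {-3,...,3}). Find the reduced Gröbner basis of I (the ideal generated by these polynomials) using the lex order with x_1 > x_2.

G = {x_1 - 2*x_2**2 - 2*x_2 - 1, x_2**4 + 2*x_2**3 + 1}

f_1 = 3*x_1**2 + 2*x_1 - 2*x_2, LT = x_1**2.
f_2 = -2*x_1 - 3*x_2**2 - 3*x_2 + 2, LT = x_1.

S(f_1,f_2): lcm = x_1**2. S = 2*x_1*x_2**2 + 2*x_1*x_2 - 3*x_1 - 3*x_2.
  leading term x_1*x_2**2: subtract (-x_2**2)·f_2 from 2*x_1*x_2**2 + 2*x_1*x_2 - 3*x_1 - 3*x_2 → 2*x_1*x_2 - 3*x_1 - 3*x_2**4 - 3*x_2**3 + 2*x_2**2 - 3*x_2
  leading term x_1*x_2: subtract (-x_2)·f_2 from 2*x_1*x_2 - 3*x_1 - 3*x_2**4 - 3*x_2**3 + 2*x_2**2 - 3*x_2 → -3*x_1 - 3*x_2**4 + x_2**3 - x_2**2 - x_2
  leading term x_1: subtract (-2)·f_2 from -3*x_1 - 3*x_2**4 + x_2**3 - x_2**2 - x_2 → -3*x_2**4 + x_2**3 - 3
  leading term x_2**4: no divisor's leading term divides it; move -3*x_2**4 to the remainder.
  leading term x_2**3: no divisor's leading term divides it; move x_2**3 to the remainder.
  leading term 1: no divisor's leading term divides it; move -3 to the remainder.
  remainder -3*x_2**4 + x_2**3 - 3 ≠ 0; add g_3 = -3*x_2**4 + x_2**3 - 3 to the basis.

The other S-polynomials (S(f_1,g_3), S(f_2,g_3)) all reduce to 0 modulo the current basis, so we have a Gröbner basis.
Inter-reduce: drop elements whose leading term is divisible by another's, tail-reduce, and make monic.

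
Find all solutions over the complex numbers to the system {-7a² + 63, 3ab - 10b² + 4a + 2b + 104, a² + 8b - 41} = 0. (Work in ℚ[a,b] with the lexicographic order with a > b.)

{(3, 4)}

Compute a lex Gröbner basis by Buchberger's algorithm.
f_1 = -7a² + 63, LT = a².
f_2 = 3ab + 4a - 10b² + 2b + 104, LT = ab.
f_3 = a² + 8b - 41, LT = a².

S(f_1,f_2): lcm = a²b. S = -4/3a² + 10/3ab² - ⅔ab - 104/3a - 9b.
  leading term a²: subtract (4/21)·f_1 from -4/3a² + 10/3ab² - ⅔ab - 104/3a - 9b → 10/3ab² - ⅔ab - 104/3a - 9b - 12
  leading term ab²: subtract (10/9b)·f_2 from 10/3ab² - ⅔ab - 104/3a - 9b - 12 → -46/9ab - 104/3a + 100/9b³ - 20/9b² - 1121/9b - 12
  leading term ab: subtract (-46/27)·f_2 from -46/9ab - 104/3a + 100/9b³ - 20/9b² - 1121/9b - 12 → -752/27a + 100/9b³ - 520/27b² - 3271/27b + 4460/27
  leading term a: no divisor's leading term divides it; move -752/27a to the remainder.
  leading term b³: no divisor's leading term divides it; move 100/9b³ to the remainder.
  leading term b²: no divisor's leading term divides it; move -520/27b² to the remainder.
  leading term b: no divisor's leading term divides it; move -3271/27b to the remainder.
  leading term 1: no divisor's leading term divides it; move 4460/27 to the remainder.
  remainder -752/27a + 100/9b³ - 520/27b² - 3271/27b + 4460/27 ≠ 0; add h_4 = -752/27a + 100/9b³ - 520/27b² - 3271/27b + 4460/27 to the basis.

S(f_1,f_3): lcm = a². S = -8b + 32.
  leading term b: no divisor's leading term divides it; move -8b to the remainder.
  leading term 1: no divisor's leading term divides it; move 32 to the remainder.
  remainder -8b + 32 ≠ 0; add h_5 = -8b + 32 to the basis.

The other S-polynomials (S(f_2,f_3), S(f_1,h_4), S(f_2,h_4), S(f_3,h_4), S(f_1,h_5), S(f_2,h_5), S(f_3,h_5), S(h_4,h_5)) all reduce to 0 modulo the current basis, so we have a Gröbner basis.
Inter-reduce: drop elements whose leading term is divisible by another's, tail-reduce, and make monic.
Reduced Gröbner basis: {a - 3, b - 4}.

The lex basis is triangular: the last element involves only b. Solving b - 4 = 0 gives b ∈ {4}; substituting each value into the earlier elements determines the remaining variables.
  b = 4: the earlier basis element becomes a - 3 = 0, giving a = 3 — point (3, 4).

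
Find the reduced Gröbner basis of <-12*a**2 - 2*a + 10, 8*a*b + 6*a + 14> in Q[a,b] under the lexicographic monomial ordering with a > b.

G = {a + 10/21*b + 11/21, b**2 + 37/20*b - 57/20}

The reduced Gröbner basis is the canonical form of the ideal for this ordering.

f_1 = -12*a**2 - 2*a + 10, LT = a**2.
f_2 = 8*a*b + 6*a + 14, LT = a*b.

S(f_1,f_2): lcm = a**2*b. S = -3/4*a**2 + 1/6*a*b - 7/4*a - 5/6*b.
  leading term a**2: subtract (1/16)·f_1 from -3/4*a**2 + 1/6*a*b - 7/4*a - 5/6*b → 1/6*a*b - 13/8*a - 5/6*b - 5/8
  leading term a*b: subtract (1/48)·f_2 from 1/6*a*b - 13/8*a - 5/6*b - 5/8 → -7/4*a - 5/6*b - 11/12
  leading term a: no divisor's leading term divides it; move -7/4*a to the remainder.
  leading term b: no divisor's leading term divides it; move -5/6*b to the remainder.
  leading term 1: no divisor's leading term divides it; move -11/12 to the remainder.
  remainder -7/4*a - 5/6*b - 11/12 ≠ 0; add g_3 = -7/4*a - 5/6*b - 11/12 to the basis.

S(f_2,g_3): lcm = a*b. S = 3/4*a - 10/21*b**2 - 11/21*b + 7/4.
  leading term a: subtract (-3/7)·g_3 from 3/4*a - 10/21*b**2 - 11/21*b + 7/4 → -10/21*b**2 - 37/42*b + 19/14
  leading term b**2: no divisor's leading term divides it; move -10/21*b**2 to the remainder.
  leading term b: no divisor's leading term divides it; move -37/42*b to the remainder.
  leading term 1: no divisor's leading term divides it; move 19/14 to the remainder.
  remainder -10/21*b**2 - 37/42*b + 19/14 ≠ 0; add g_4 = -10/21*b**2 - 37/42*b + 19/14 to the basis.

The other S-polynomials (S(f_1,g_3), S(f_1,g_4), S(f_2,g_4), S(g_3,g_4)) all reduce to 0 modulo the current basis, so we have a Gröbner basis.
Inter-reduce: drop elements whose leading term is divisible by another's, tail-reduce, and make monic.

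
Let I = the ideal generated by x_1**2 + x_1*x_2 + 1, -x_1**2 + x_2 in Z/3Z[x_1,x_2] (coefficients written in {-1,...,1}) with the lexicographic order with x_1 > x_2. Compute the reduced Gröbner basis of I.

G = {x_1 + x_2**2 - x_2 - 1, x_2**3 - x_2**2 + x_2 - 1}

f_1 = x_1**2 + x_1*x_2 + 1, LT = x_1**2.
f_2 = -x_1**2 + x_2, LT = x_1**2.

S(f_1,f_2): lcm = x_1**2. S = x_1*x_2 + x_2 + 1.
  reduce S modulo (f_1, f_2):
  remainder x_1*x_2 + x_2 + 1 ≠ 0; add g_3 = x_1*x_2 + x_2 + 1 to the basis.

S(f_1,g_3): lcm = x_1**2*x_2. S = x_1*x_2**2 - x_1*x_2 - x_1 + x_2.
  reduce S modulo (f_1, f_2, g_3):
  remainder -x_1 - x_2**2 + x_2 + 1 ≠ 0; add g_4 = -x_1 - x_2**2 + x_2 + 1 to the basis.

S(g_3,g_4): lcm = x_1*x_2. S = -x_2**3 + x_2**2 - x_2 + 1.
  reduce S modulo (f_1, f_2, g_3, g_4):
  remainder -x_2**3 + x_2**2 - x_2 + 1 ≠ 0; add g_5 = -x_2**3 + x_2**2 - x_2 + 1 to the basis.

The other S-polynomials (S(f_2,g_3), S(f_1,g_4), S(f_2,g_4), S(f_1,g_5), S(f_2,g_5), S(g_3,g_5), S(g_4,g_5)) all reduce to 0 modulo the current basis, so we have a Gröbner basis.
Inter-reduce: drop elements whose leading term is divisible by another's, tail-reduce, and make monic.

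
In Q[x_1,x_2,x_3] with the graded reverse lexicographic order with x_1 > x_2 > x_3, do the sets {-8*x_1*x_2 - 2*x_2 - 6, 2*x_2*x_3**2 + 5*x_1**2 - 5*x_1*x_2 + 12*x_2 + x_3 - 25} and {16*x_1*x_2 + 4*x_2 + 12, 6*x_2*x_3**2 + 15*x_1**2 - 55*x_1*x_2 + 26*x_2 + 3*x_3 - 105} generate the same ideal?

For a fixed monomial order, each ideal has a unique reduced Gröbner basis; comparing bases decides equality.
Buchberger on the first generating set:
f_1 = -8*x_1*x_2 - 2*x_2 - 6, LT = x_1*x_2.
f_2 = 2*x_2*x_3**2 + 5*x_1**2 - 5*x_1*x_2 + 12*x_2 + x_3 - 25, LT = x_2*x_3**2.

S(f_1,f_2): lcm = x_1*x_2*x_3**2. S = -5/2*x_1**3 + 5/2*x_1**2*x_2 + 1/4*x_2*x_3**2 - 6*x_1*x_2 - 1/2*x_1*x_3 + 3/4*x_3**2 + 25/2*x_1.
  reduce S modulo (f_1, f_2):
  remainder -5/2*x_1**3 - 5/8*x_1**2 - 1/2*x_1*x_3 + 3/4*x_3**2 + 85/8*x_1 - 1/8*x_3 + 61/8 ≠ 0; add g_3 = -5/2*x_1**3 - 5/8*x_1**2 - 1/2*x_1*x_3 + 3/4*x_3**2 + 85/8*x_1 - 1/8*x_3 + 61/8 to the basis.

The other S-polynomials (S(f_1,g_3), S(f_2,g_3)) all reduce to 0 modulo the current basis, so we have a Gröbner basis.
Inter-reduce: drop elements whose leading term is divisible by another's, tail-reduce, and make monic.
Reduced Gröbner basis: {x_1**3 + 1/4*x_1**2 + 1/5*x_1*x_3 - 3/10*x_3**2 - 17/4*x_1 + 1/20*x_3 - 61/20, x_2*x_3**2 + 5/2*x_1**2 + 53/8*x_2 + 1/2*x_3 - 85/8, x_1*x_2 + 1/4*x_2 + 3/4}.

Buchberger on the second generating set:
h_1 = 16*x_1*x_2 + 4*x_2 + 12, LT = x_1*x_2.
h_2 = 6*x_2*x_3**2 + 15*x_1**2 - 55*x_1*x_2 + 26*x_2 + 3*x_3 - 105, LT = x_2*x_3**2.

S(h_1,h_2): lcm = x_1*x_2*x_3**2. S = -5/2*x_1**3 + 55/6*x_1**2*x_2 + 1/4*x_2*x_3**2 - 13/3*x_1*x_2 - 1/2*x_1*x_3 + 3/4*x_3**2 + 35/2*x_1.
  reduce S modulo (h_1, h_2):
  remainder -5/2*x_1**3 - 5/8*x_1**2 - 1/2*x_1*x_3 + 3/4*x_3**2 + 85/8*x_1 - 1/8*x_3 + 61/8 ≠ 0; add k_3 = -5/2*x_1**3 - 5/8*x_1**2 - 1/2*x_1*x_3 + 3/4*x_3**2 + 85/8*x_1 - 1/8*x_3 + 61/8 to the basis.

The other S-polynomials (S(h_1,k_3), S(h_2,k_3)) all reduce to 0 modulo the current basis, so we have a Gröbner basis.
Inter-reduce: drop elements whose leading term is divisible by another's, tail-reduce, and make monic.
Reduced Gröbner basis: {x_1**3 + 1/4*x_1**2 + 1/5*x_1*x_3 - 3/10*x_3**2 - 17/4*x_1 + 1/20*x_3 - 61/20, x_2*x_3**2 + 5/2*x_1**2 + 53/8*x_2 + 1/2*x_3 - 85/8, x_1*x_2 + 1/4*x_2 + 3/4}.

Same reduced basis, so the two generating sets span the same ideal.
The choice of monomial ordering does not affect the verdict — as long as both bases are computed under the same ordering, their equality decides ideal equality.

Yes, the ideals are equal.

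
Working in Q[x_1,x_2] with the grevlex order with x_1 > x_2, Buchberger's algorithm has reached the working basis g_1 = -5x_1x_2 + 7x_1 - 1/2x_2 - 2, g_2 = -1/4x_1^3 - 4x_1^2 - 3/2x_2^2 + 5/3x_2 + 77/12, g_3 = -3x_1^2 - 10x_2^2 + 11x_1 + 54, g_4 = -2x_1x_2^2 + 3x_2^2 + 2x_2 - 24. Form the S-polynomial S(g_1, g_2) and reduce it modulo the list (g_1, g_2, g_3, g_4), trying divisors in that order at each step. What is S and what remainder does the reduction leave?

S(g_1, g_2) = -7/5x_1^3 - 159/10x_1^2x_2 - 6x_2^3 + 2/5x_1^2 + 20/3x_2^2 + 77/3x_2; remainder on division = -6x_2^3 + 199/15x_2^2 + 5283/500x_1 + 48523/3000x_2 - 20137/750.

lcm(LM(g_1), LM(g_2)) = x_1^3x_2.
S = (lcm/LT(g_1))·g_1 − (lcm/LT(g_2))·g_2 = -7/5x_1^3 - 159/10x_1^2x_2 - 6x_2^3 + 2/5x_1^2 + 20/3x_2^2 + 77/3x_2.
Reduce S modulo (g_1, g_2, g_3, g_4) in that order:
  leading term x_1^3: subtract (28/5)·g_2 from -7/5x_1^3 - 159/10x_1^2x_2 - 6x_2^3 + 2/5x_1^2 + 20/3x_2^2 + 77/3x_2 → -159/10x_1^2x_2 - 6x_2^3 + 114/5x_1^2 + 226/15x_2^2 + 49/3x_2 - 539/15
  leading term x_1^2x_2: subtract (159/50x_1)·g_1 from -159/10x_1^2x_2 - 6x_2^3 + 114/5x_1^2 + 226/15x_2^2 + 49/3x_2 - 539/15 → -6x_2^3 + 27/50x_1^2 + 159/100x_1x_2 + 226/15x_2^2 + 159/25x_1 + 49/3x_2 - 539/15
  leading term x_2^3: no divisor's leading term divides it; move -6x_2^3 to the remainder.
  leading term x_1^2: subtract (-9/50)·g_3 from 27/50x_1^2 + 159/100x_1x_2 + 226/15x_2^2 + 159/25x_1 + 49/3x_2 - 539/15 → 159/100x_1x_2 + 199/15x_2^2 + 417/50x_1 + 49/3x_2 - 1966/75
  leading term x_1x_2: subtract (-159/500)·g_1 from 159/100x_1x_2 + 199/15x_2^2 + 417/50x_1 + 49/3x_2 - 1966/75 → 199/15x_2^2 + 5283/500x_1 + 48523/3000x_2 - 20137/750
  leading term x_2^2: no divisor's leading term divides it; move 199/15x_2^2 to the remainder.
  leading term x_1: no divisor's leading term divides it; move 5283/500x_1 to the remainder.
  leading term x_2: no divisor's leading term divides it; move 48523/3000x_2 to the remainder.
  leading term 1: no divisor's leading term divides it; move -20137/750 to the remainder.
The remainder -6x_2^3 + 199/15x_2^2 + 5283/500x_1 + 48523/3000x_2 - 20137/750 is nonzero, so it would be added as the next basis element.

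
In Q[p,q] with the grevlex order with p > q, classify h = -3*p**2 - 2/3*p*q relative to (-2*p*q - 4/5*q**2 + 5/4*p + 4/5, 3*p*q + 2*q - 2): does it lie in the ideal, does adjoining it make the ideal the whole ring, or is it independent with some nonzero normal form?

First compute the reduced Gröbner basis of I by Buchberger's algorithm.
f_1 = -2*p*q - 4/5*q**2 + 5/4*p + 4/5, LT = p*q.
f_2 = 3*p*q + 2*q - 2, LT = p*q.

S(f_1,f_2): lcm = p*q. S = 2/5*q**2 - 5/8*p - 2/3*q + 4/15.
  leading term q**2: no divisor's leading term divides it; move 2/5*q**2 to the remainder.
  leading term p: no divisor's leading term divides it; move -5/8*p to the remainder.
  leading term q: no divisor's leading term divides it; move -2/3*q to the remainder.
  leading term 1: no divisor's leading term divides it; move 4/15 to the remainder.
  remainder 2/5*q**2 - 5/8*p - 2/3*q + 4/15 ≠ 0; add k_3 = 2/5*q**2 - 5/8*p - 2/3*q + 4/15 to the basis.

S(f_1,k_3): lcm = p*q**2. S = 2/5*q**3 + 25/16*p**2 + 25/24*p*q - 2/3*p - 2/5*q.
  leading term q**3: subtract (q)·k_3 from 2/5*q**3 + 25/16*p**2 + 25/24*p*q - 2/3*p - 2/5*q → 25/16*p**2 + 5/3*p*q + 2/3*q**2 - 2/3*p - 2/3*q
  leading term p**2: no divisor's leading term divides it; move 25/16*p**2 to the remainder.
  leading term p*q: subtract (-5/6)·f_1 from 5/3*p*q + 2/3*q**2 - 2/3*p - 2/3*q → 3/8*p - 2/3*q + 2/3
  leading term p: no divisor's leading term divides it; move 3/8*p to the remainder.
  leading term q: no divisor's leading term divides it; move -2/3*q to the remainder.
  leading term 1: no divisor's leading term divides it; move 2/3 to the remainder.
  remainder 25/16*p**2 + 3/8*p - 2/3*q + 2/3 ≠ 0; add k_4 = 25/16*p**2 + 3/8*p - 2/3*q + 2/3 to the basis.

The other S-polynomials (S(f_2,k_3), S(f_1,k_4), S(f_2,k_4), S(k_3,k_4)) all reduce to 0 modulo the current basis, so we have a Gröbner basis.
Inter-reduce: drop elements whose leading term is divisible by another's, tail-reduce, and make monic.
Reduced Gröbner basis: {p**2 + 6/25*p - 32/75*q + 32/75, p*q + 2/3*q - 2/3, q**2 - 25/16*p - 5/3*q + 2/3}.
Label its elements g_1 = p**2 + 6/25*p - 32/75*q + 32/75, g_2 = p*q + 2/3*q - 2/3, g_3 = q**2 - 25/16*p - 5/3*q + 2/3.

Reduce h = -3*p**2 - 2/3*p*q modulo G:
  leading term p**2: subtract (-3)·g_1 from -3*p**2 - 2/3*p*q → -2/3*p*q + 18/25*p - 32/25*q + 32/25
  leading term p*q: subtract (-2/3)·g_2 from -2/3*p*q + 18/25*p - 32/25*q + 32/25 → 18/25*p - 188/225*q + 188/225
  leading term p: no divisor's leading term divides it; move 18/25*p to the remainder.
  leading term q: no divisor's leading term divides it; move -188/225*q to the remainder.
  leading term 1: no divisor's leading term divides it; move 188/225 to the remainder.
  normal form = 18/25*p - 188/225*q + 188/225.
The normal form is nonzero, so h ∉ I. Since h minus its normal form lies in I, I + (h) = I + (r) where r = 18/25*p - 188/225*q + 188/225; decide whether this ideal is the whole ring.
Run Buchberger on G together with r (pairs among the g_i already reduce to 0 since G is a Gröbner basis):
g_1 = p**2 + 6/25*p - 32/75*q + 32/75, LT = p**2.
g_2 = p*q + 2/3*q - 2/3, LT = p*q.
g_3 = q**2 - 25/16*p - 5/3*q + 2/3, LT = q**2.
r = 18/25*p - 188/225*q + 188/225, LT = p.

S(g_1,r): lcm = p**2. S = 94/81*p*q - 1864/2025*p - 32/75*q + 32/75.
  leading term p*q: subtract (94/81)·g_2 from 94/81*p*q - 1864/2025*p - 32/75*q + 32/75 → -1864/2025*p - 7292/6075*q + 7292/6075
  leading term p: subtract (-932/729)·r from -1864/2025*p - 7292/6075*q + 7292/6075 → -14884/6561*q + 14884/6561
  leading term q: no divisor's leading term divides it; move -14884/6561*q to the remainder.
  leading term 1: no divisor's leading term divides it; move 14884/6561 to the remainder.
  remainder -14884/6561*q + 14884/6561 ≠ 0; add m_5 = -14884/6561*q + 14884/6561 to the basis.

The other S-polynomials (S(g_1,g_2), S(g_1,g_3), S(g_2,g_3), S(g_2,r), S(g_3,r), S(g_1,m_5), S(g_2,m_5), S(g_3,m_5), S(r,m_5)) all reduce to 0 modulo the current basis, so we have a Gröbner basis.
Inter-reduce: drop elements whose leading term is divisible by another's, tail-reduce, and make monic.
Reduced Gröbner basis: {p, q - 1}.
The reduced Gröbner basis of I + (h) is {p, q - 1} ≠ {1}, a proper ideal, so the enlarged system stays consistent: h is independent of I, with normal form 18/25*p - 188/225*q + 188/225.

-3*p**2 - 2/3*p*q is independent of I; its normal form modulo I is 18/25*p - 188/225*q + 188/225.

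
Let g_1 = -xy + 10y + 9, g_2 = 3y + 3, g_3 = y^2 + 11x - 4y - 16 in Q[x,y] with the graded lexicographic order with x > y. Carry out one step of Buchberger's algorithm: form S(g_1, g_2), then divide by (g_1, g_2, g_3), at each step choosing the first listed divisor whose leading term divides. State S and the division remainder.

lcm(LM(g_1), LM(g_2)) = xy.
S = (lcm/LT(g_1))·g_1 − (lcm/LT(g_2))·g_2 = -x - 10y - 9.
Reduce S modulo (g_1, g_2, g_3) in that order:
  leading term x: no divisor's leading term divides it; move -x to the remainder.
  leading term y: subtract (-10/3)·g_2 from -10y - 9 → 1
  leading term 1: no divisor's leading term divides it; move 1 to the remainder.
The remainder -x + 1 is nonzero, so it would be added as the next basis element.

S(g_1, g_2) = -x - 10y - 9; remainder on division = -x + 1.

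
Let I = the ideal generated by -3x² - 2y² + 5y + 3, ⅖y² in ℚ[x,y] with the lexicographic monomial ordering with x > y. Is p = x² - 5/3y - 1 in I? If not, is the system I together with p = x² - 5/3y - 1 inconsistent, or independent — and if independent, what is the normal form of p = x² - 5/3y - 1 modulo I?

x² - 5/3y - 1 lies in I (it reduces to 0).

First compute the reduced Gröbner basis of I by Buchberger's algorithm.
f_1 = -3x² - 2y² + 5y + 3, LT = x².
f_2 = ⅖y², LT = y².

The S-polynomials (S(f_1,f_2)) all reduce to 0 modulo the current basis, so we have a Gröbner basis.
Inter-reduce: drop elements whose leading term is divisible by another's, tail-reduce, and make monic.
Reduced Gröbner basis: {x² - 5/3y - 1, y²}.
Label its elements g_1 = x² - 5/3y - 1, g_2 = y².

Reduce p = x² - 5/3y - 1 modulo G:
  leading term x²: subtract (1)·g_1 from x² - 5/3y - 1 → 0
  normal form = 0.
Since the normal form is 0, p ∈ I.

Ideal membership is decidable via reduction modulo a Gröbner basis.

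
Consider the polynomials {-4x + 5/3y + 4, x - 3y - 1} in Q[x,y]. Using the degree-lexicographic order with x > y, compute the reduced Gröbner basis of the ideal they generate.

This is the nonlinear analogue of row-reducing a linear system.

f_1 = -4x + 5/3y + 4, LT = x.
f_2 = x - 3y - 1, LT = x.

S(f_1,f_2): lcm = x. S = 31/12y.
  reduce S modulo (f_1, f_2):
  remainder 31/12y ≠ 0; add g_3 = 31/12y to the basis.

The other S-polynomials (S(f_1,g_3), S(f_2,g_3)) all reduce to 0 modulo the current basis, so we have a Gröbner basis.
Inter-reduce: drop elements whose leading term is divisible by another's, tail-reduce, and make monic.

G = {x - 1, y}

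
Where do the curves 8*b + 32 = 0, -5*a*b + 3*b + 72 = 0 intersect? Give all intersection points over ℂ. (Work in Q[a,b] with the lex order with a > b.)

{(-3, -4)}

Compute a lex Gröbner basis by Buchberger's algorithm.
f_1 = 8*b + 32, LT = b.
f_2 = -5*a*b + 3*b + 72, LT = a*b.

S(f_1,f_2): lcm = a*b. S = 4*a + 3/5*b + 72/5.
  leading term a: no divisor's leading term divides it; move 4*a to the remainder.
  leading term b: subtract (3/40)·f_1 from 3/5*b + 72/5 → 12
  leading term 1: no divisor's leading term divides it; move 12 to the remainder.
  remainder 4*a + 12 ≠ 0; add h_3 = 4*a + 12 to the basis.

The other S-polynomials (S(f_1,h_3), S(f_2,h_3)) all reduce to 0 modulo the current basis, so we have a Gröbner basis.
Inter-reduce: drop elements whose leading term is divisible by another's, tail-reduce, and make monic.
Reduced Gröbner basis: {a + 3, b + 4}.

Elimination: the polynomial b + 4 lies in the elimination ideal for b, so b ∈ {-4}. For each such b, the remaining basis elements (now univariate) give the rest of the solution.
  b = -4: the earlier basis element becomes a + 3 = 0, giving a = -3 — point (-3, -4).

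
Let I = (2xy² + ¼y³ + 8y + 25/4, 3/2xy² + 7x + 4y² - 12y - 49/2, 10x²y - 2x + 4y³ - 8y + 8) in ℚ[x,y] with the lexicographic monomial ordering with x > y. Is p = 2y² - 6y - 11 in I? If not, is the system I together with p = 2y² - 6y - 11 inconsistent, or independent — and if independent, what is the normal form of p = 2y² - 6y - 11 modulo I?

Adjoining 2y² - 6y - 11 makes the ideal the whole ring: the system is inconsistent.

First compute the reduced Gröbner basis of I by Buchberger's algorithm.
f_1 = 2xy² + ¼y³ + 8y + 25/4, LT = xy².
f_2 = 3/2xy² + 7x + 4y² - 12y - 49/2, LT = xy².
f_3 = 10x²y - 2x + 4y³ - 8y + 8, LT = x²y.

S(f_1,f_2): lcm = xy². S = -14/3x + ⅛y³ - 8/3y² + 12y + 467/24.
  reduce S modulo (f_1, f_2, f_3):
  remainder -14/3x + ⅛y³ - 8/3y² + 12y + 467/24 ≠ 0; add h_4 = -14/3x + ⅛y³ - 8/3y² + 12y + 467/24 to the basis.

S(f_1,f_3): lcm = x²y². S = ⅛xy³ + 21/5xy + 25/8x - ⅖y⁴ + ⅘y² - ⅘y.
  reduce S modulo (f_1, f_2, f_3, h_4):
  remainder -97/320y⁴ - 10377/4480y³ + 326/35y² + 54561/2240y + 11675/896 ≠ 0; add h_5 = -97/320y⁴ - 10377/4480y³ + 326/35y² + 54561/2240y + 11675/896 to the basis.

S(f_1,h_4): lcm = xy². S = 3/112y⁵ - 4/7y⁴ + 151/56y³ + 467/112y² + 4y + 25/8.
  reduce S modulo (f_1, f_2, f_3, h_4, h_5):
  remainder 1951869611/206546368y³ - 113122209/6454574y² - 738567689/12909148y - 6245302725/206546368 ≠ 0; add h_6 = 1951869611/206546368y³ - 113122209/6454574y² - 738567689/12909148y - 6245302725/206546368 to the basis.

S(f_3,h_4): lcm = x²y. S = 3/112xy⁴ - 4/7xy³ + 18/7xy² + 467/112xy - ⅕x + ⅖y³ - ⅘y + ⅘.
  reduce S modulo (f_1, f_2, f_3, h_4, h_5, h_6):
  remainder 1578339994829/136630872770y² - 48549991422/68315436385y - 239348568239/19518696110 ≠ 0; add h_7 = 1578339994829/136630872770y² - 48549991422/68315436385y - 239348568239/19518696110 to the basis.

S(f_1,h_5): lcm = xy⁴. S = -10377/1358xy³ + 20864/679xy² + 54561/679xy + 58375/1358x + ⅛y⁵ + 4y³ + 25/8y².
  reduce S modulo (f_1, f_2, f_3, h_4, h_5, h_6, h_7):
  remainder 203552080626737244/1071692856488891y + 203552080626737244/1071692856488891 ≠ 0; add h_8 = 203552080626737244/1071692856488891y + 203552080626737244/1071692856488891 to the basis.

The other S-polynomials (S(f_2,f_3), S(f_2,h_4), S(f_2,h_5), S(f_3,h_5), S(h_4,h_5), S(f_1,h_6), S(f_2,h_6), S(f_3,h_6), S(h_4,h_6), S(h_5,h_6), S(f_1,h_7), S(f_2,h_7), S(f_3,h_7), S(h_4,h_7), S(h_5,h_7), S(h_6,h_7), S(f_1,h_8), S(f_2,h_8), S(f_3,h_8), S(h_4,h_8), S(h_5,h_8), S(h_6,h_8), S(h_7,h_8)) all reduce to 0 modulo the current basis, so we have a Gröbner basis.
Inter-reduce: drop elements whose leading term is divisible by another's, tail-reduce, and make monic.
Reduced Gröbner basis: {x - 1, y + 1}.
Label its elements g_1 = x - 1, g_2 = y + 1.

Reduce p = 2y² - 6y - 11 modulo G:
  leading term y²: subtract (2y)·g_2 from 2y² - 6y - 11 → -8y - 11
  leading term y: subtract (-8)·g_2 from -8y - 11 → -3
  leading term 1: no divisor's leading term divides it; move -3 to the remainder.
  normal form = -3.
The normal form is nonzero, so p ∉ I. Since p minus its normal form lies in I, I + (p) = I + (r) where r = -3; decide whether this ideal is the whole ring.
Here r = -3 is a nonzero constant, hence a unit: 1 ∈ I + (p), the Gröbner basis of I + (p) is {1}, and the enlarged system has no common solution — adjoining p is inconsistent.

Ideal membership is decidable via reduction modulo a Gröbner basis.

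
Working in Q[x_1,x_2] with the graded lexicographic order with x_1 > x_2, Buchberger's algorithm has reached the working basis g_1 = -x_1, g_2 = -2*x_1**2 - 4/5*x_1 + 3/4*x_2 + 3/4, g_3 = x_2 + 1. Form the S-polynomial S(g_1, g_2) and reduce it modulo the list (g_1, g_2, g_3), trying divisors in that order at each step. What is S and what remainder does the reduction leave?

S(g_1, g_2) = -2/5*x_1 + 3/8*x_2 + 3/8; remainder on division = 0.

lcm(LM(g_1), LM(g_2)) = x_1**2.
S = (lcm/LT(g_1))·g_1 − (lcm/LT(g_2))·g_2 = -2/5*x_1 + 3/8*x_2 + 3/8.
Reduce S modulo (g_1, g_2, g_3) in that order:
  leading term x_1: subtract (2/5)·g_1 from -2/5*x_1 + 3/8*x_2 + 3/8 → 3/8*x_2 + 3/8
  leading term x_2: subtract (3/8)·g_3 from 3/8*x_2 + 3/8 → 0
The remainder is 0, so this S-polynomial contributes no new basis element.
This is the inner loop of Buchberger's algorithm — each nonzero remainder becomes a new basis element.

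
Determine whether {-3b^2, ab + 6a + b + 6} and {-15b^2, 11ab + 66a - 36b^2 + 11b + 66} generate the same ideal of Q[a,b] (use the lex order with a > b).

Equality of ideals is decidable: compute both reduced Gröbner bases (unique for the ordering) and check whether they agree.
Buchberger on the first generating set:
f_1 = -3b^2, LT = b^2.
f_2 = ab + 6a + b + 6, LT = ab.

S(f_1,f_2): lcm = ab^2. S = -6ab - b^2 - 6b.
  reduce S modulo (f_1, f_2):
  remainder 36a + 36 ≠ 0; add g_3 = 36a + 36 to the basis.

The other S-polynomials (S(f_1,g_3), S(f_2,g_3)) all reduce to 0 modulo the current basis, so we have a Gröbner basis.
Inter-reduce: drop elements whose leading term is divisible by another's, tail-reduce, and make monic.
Reduced Gröbner basis: {a + 1, b^2}.

Buchberger on the second generating set:
h_1 = -15b^2, LT = b^2.
h_2 = 11ab + 66a - 36b^2 + 11b + 66, LT = ab.

S(h_1,h_2): lcm = ab^2. S = -6ab + 36/11b^3 - b^2 - 6b.
  reduce S modulo (h_1, h_2):
  remainder 36a + 36 ≠ 0; add k_3 = 36a + 36 to the basis.

The other S-polynomials (S(h_1,k_3), S(h_2,k_3)) all reduce to 0 modulo the current basis, so we have a Gröbner basis.
Inter-reduce: drop elements whose leading term is divisible by another's, tail-reduce, and make monic.
Reduced Gröbner basis: {a + 1, b^2}.

The two bases agree; hence the ideals are identical.
The same test decides containment: I ⊆ J iff every generator of I reduces to 0 modulo a Gröbner basis of J.

Yes, the ideals are equal.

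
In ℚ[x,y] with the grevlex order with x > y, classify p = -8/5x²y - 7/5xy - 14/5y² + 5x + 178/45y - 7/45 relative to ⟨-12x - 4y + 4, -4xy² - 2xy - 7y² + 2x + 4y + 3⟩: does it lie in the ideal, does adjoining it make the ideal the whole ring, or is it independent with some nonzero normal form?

First compute the reduced Gröbner basis of I by Buchberger's algorithm.
f_1 = -12x - 4y + 4, LT = x.
f_2 = -4xy² - 2xy - 7y² + 2x + 4y + 3, LT = xy².

S(f_1,f_2): lcm = xy². S = ⅓y³ - ½xy - 25/12y² + ½x + y + ¾.
  leading term y³: no divisor's leading term divides it; move ⅓y³ to the remainder.
  leading term xy: subtract (1/24y)·f_1 from -½xy - 25/12y² + ½x + y + ¾ → -23/12y² + ½x + ⅚y + ¾
  leading term y²: no divisor's leading term divides it; move -23/12y² to the remainder.
  leading term x: subtract (-1/24)·f_1 from ½x + ⅚y + ¾ → ⅔y + 11/12
  leading term y: no divisor's leading term divides it; move ⅔y to the remainder.
  leading term 1: no divisor's leading term divides it; move 11/12 to the remainder.
  remainder ⅓y³ - 23/12y² + ⅔y + 11/12 ≠ 0; add h_3 = ⅓y³ - 23/12y² + ⅔y + 11/12 to the basis.

The other S-polynomials (S(f_1,h_3), S(f_2,h_3)) all reduce to 0 modulo the current basis, so we have a Gröbner basis.
Inter-reduce: drop elements whose leading term is divisible by another's, tail-reduce, and make monic.
Reduced Gröbner basis: {y³ - 23/4y² + 2y + 11/4, x + ⅓y - ⅓}.
Label its elements g_1 = y³ - 23/4y² + 2y + 11/4, g_2 = x + ⅓y - ⅓.

Reduce p = -8/5x²y - 7/5xy - 14/5y² + 5x + 178/45y - 7/45 modulo G:
  leading term x²y: subtract (-8/5xy)·g_2 from -8/5x²y - 7/5xy - 14/5y² + 5x + 178/45y - 7/45 → 8/15xy² - 29/15xy - 14/5y² + 5x + 178/45y - 7/45
  leading term xy²: subtract (8/15y²)·g_2 from 8/15xy² - 29/15xy - 14/5y² + 5x + 178/45y - 7/45 → -8/45y³ - 29/15xy - 118/45y² + 5x + 178/45y - 7/45
  leading term y³: subtract (-8/45)·g_1 from -8/45y³ - 29/15xy - 118/45y² + 5x + 178/45y - 7/45 → -29/15xy - 164/45y² + 5x + 194/45y + ⅓
  leading term xy: subtract (-29/15y)·g_2 from -29/15xy - 164/45y² + 5x + 194/45y + ⅓ → -3y² + 5x + 11/3y + ⅓
  leading term y²: no divisor's leading term divides it; move -3y² to the remainder.
  leading term x: subtract (5)·g_2 from 5x + 11/3y + ⅓ → 2y + 2
  leading term y: no divisor's leading term divides it; move 2y to the remainder.
  leading term 1: no divisor's leading term divides it; move 2 to the remainder.
  normal form = -3y² + 2y + 2.
The normal form is nonzero, so p ∉ I. Since p minus its normal form lies in I, I + (p) = I + (r) where r = -3y² + 2y + 2; decide whether this ideal is the whole ring.
Run Buchberger on G together with r (pairs among the g_i already reduce to 0 since G is a Gröbner basis):
g_1 = y³ - 23/4y² + 2y + 11/4, LT = y³.
g_2 = x + ⅓y - ⅓, LT = x.
r = -3y² + 2y + 2, LT = y².

S(g_1,r): lcm = y³. S = -61/12y² + 8/3y + 11/4.
  leading term y²: subtract (61/36)·r from -61/12y² + 8/3y + 11/4 → -13/18y - 23/36
  leading term y: no divisor's leading term divides it; move -13/18y to the remainder.
  leading term 1: no divisor's leading term divides it; move -23/36 to the remainder.
  remainder -13/18y - 23/36 ≠ 0; add m_4 = -13/18y - 23/36 to the basis.

S(g_1,m_4): lcm = y³. S = -345/52y² + 2y + 11/4.
  leading term y²: subtract (115/52)·r from -345/52y² + 2y + 11/4 → -63/26y - 87/52
  leading term y: subtract (567/169)·m_4 from -63/26y - 87/52 → 159/338
  leading term 1: no divisor's leading term divides it; move 159/338 to the remainder.
  remainder 159/338 ≠ 0; add m_5 = 159/338 to the basis.

The other S-polynomials (S(g_1,g_2), S(g_2,r), S(g_2,m_4), S(r,m_4), S(g_1,m_5), S(g_2,m_5), S(r,m_5), S(m_4,m_5)) all reduce to 0 modulo the current basis, so we have a Gröbner basis.
Inter-reduce: drop elements whose leading term is divisible by another's, tail-reduce, and make monic.
Reduced Gröbner basis: {1}.
The reduced Gröbner basis of I + (p) is {1}: the ideal is the whole ring, so the enlarged system has no common solution — adjoining p is inconsistent.

The remainder on division by a Gröbner basis is unique — it is the normal form.

Adjoining -8/5x²y - 7/5xy - 14/5y² + 5x + 178/45y - 7/45 makes the ideal the whole ring: the system is inconsistent.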